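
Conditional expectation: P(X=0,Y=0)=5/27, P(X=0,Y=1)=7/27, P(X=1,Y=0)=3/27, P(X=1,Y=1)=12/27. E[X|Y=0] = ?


P(Y=0) = 8/27
E[X|Y=0] = (0*5 + 1*3)/8 = 3/8

3/8


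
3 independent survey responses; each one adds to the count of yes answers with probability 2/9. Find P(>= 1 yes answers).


P(at least one) = 1 - P(none)
P(none) = (1 - 2/9)^3 = (7/9)^3 = 343/729
P(at least one) = 1 - 343/729 = 386/729

386/729


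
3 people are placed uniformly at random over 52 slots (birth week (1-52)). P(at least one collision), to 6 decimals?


P(all different) = prod((52-i)/52 for i=0..2) = 0.943047
P(at least one match) = 1 - 0.943047 = 0.056953

0.056953


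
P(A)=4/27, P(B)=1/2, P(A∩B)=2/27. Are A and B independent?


P(A)*P(B) = 4/27*1/2 = 2/27
P(A∩B) = 2/27, which equals P(A)P(B), so independent

Yes, A and B are independent


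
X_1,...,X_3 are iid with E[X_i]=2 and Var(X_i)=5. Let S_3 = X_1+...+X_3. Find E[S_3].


E[S_n] = n*E[X_1] = 3*2 = 6

6


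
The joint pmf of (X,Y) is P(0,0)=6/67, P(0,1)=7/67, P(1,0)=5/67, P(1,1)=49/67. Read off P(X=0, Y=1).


Read from table: P(X=0, Y=1) = 7/67

7/67


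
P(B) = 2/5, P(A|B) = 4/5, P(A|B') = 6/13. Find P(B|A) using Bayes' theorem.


P(A) = P(A|B)P(B) + P(A|B')P(B') = 4/5*2/5 + 6/13*3/5 = 194/325
P(B|A) = P(A|B)P(B)/P(A) = (8/25)/(194/325) = 52/97

52/97


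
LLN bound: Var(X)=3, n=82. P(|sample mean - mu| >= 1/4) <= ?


Var(Xbar) = Var(X)/n = 3/82
Chebyshev: P(|Xbar-mu| >= 1/4) <= Var(Xbar)/(1/4)^2 = (3/82)/(1/16) = 24/41

24/41


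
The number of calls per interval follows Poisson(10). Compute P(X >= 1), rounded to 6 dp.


P(X>=1) = 1 - P(X<=0) = 1 - (e^(-10)*10^0/0!)
≈ 1 - 0.0000453999 = 0.9999546001
≈ 0.999955

0.999955


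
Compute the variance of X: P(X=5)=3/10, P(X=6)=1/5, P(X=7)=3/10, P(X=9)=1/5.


E[X] = 33/5, E[X^2] = 228/5
Var(X) = E[X^2] - (E[X])^2 = 228/5 - (33/5)^2 = 51/25

51/25


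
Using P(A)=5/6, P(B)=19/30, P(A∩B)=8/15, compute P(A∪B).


P(A∪B) = P(A) + P(B) - P(A∩B)
= 5/6 + 19/30 - 8/15 = 14/15

14/15


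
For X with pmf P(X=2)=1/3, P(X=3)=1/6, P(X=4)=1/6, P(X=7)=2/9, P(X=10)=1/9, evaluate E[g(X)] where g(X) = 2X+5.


E[2X+5] = sum(g(x)*P(x))
= 9*1/3 + 11*1/6 + 13*1/6 + 19*2/9 + 25*1/9
= 14

14


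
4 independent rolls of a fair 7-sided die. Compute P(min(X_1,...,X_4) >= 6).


P(min >= 6) = P(all X_i >= 6) = (P(X_1 >= 6))^4
= (2/7)^4 = 16/2401

16/2401


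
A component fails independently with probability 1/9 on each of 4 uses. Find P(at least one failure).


P(at least one) = 1 - P(none)
P(none) = (1 - 1/9)^4 = (8/9)^4 = 4096/6561
P(at least one) = 1 - 4096/6561 = 2465/6561

2465/6561


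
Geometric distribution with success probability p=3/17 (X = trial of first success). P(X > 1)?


P(X > 1) = P(first 1 trials all fail) = (1-p)^1 = (14/17)^1 = 14/17

14/17


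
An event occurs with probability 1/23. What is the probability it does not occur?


P(A') = 1 - P(A) = 1 - 1/23 = 22/23

22/23


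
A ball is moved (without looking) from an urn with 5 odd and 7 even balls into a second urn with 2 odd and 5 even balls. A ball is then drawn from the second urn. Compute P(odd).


P(transfer odd) = 5/12; P(transfer even) = 7/12
If odd transferred: Urn II has 3 odd of 8, so P(odd|odd moved) = 3/8
If even transferred: Urn II has 2 odd of 8, so P(odd|even moved) = 1/4
By total probability: P(odd) = 5/12*3/8 + 7/12*1/4 = 29/96

29/96


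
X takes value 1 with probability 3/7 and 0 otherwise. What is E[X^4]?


For Bernoulli: X in {0,1}
E[X^4] = 0^4*(1-3/7) + 1^4*3/7 = 3/7

3/7


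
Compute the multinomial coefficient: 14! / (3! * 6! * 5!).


14! = 87178291200
Denominator: 3!=6 * 6!=720 * 5!=120
Coefficient = 87178291200 / 518400 = 168168

168168


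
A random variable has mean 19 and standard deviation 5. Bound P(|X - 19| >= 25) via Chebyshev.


k = 25/5 = 5
Chebyshev: P(|X-mu| >= k*sigma) <= 1/k^2 = 1/5^2 = 1/25

1/25


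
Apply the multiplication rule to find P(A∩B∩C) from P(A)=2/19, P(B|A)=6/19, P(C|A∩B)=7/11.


P(A∩B∩C) = P(A) * P(B|A) * P(C|A∩B)
= 2/19 * 6/19 * 7/11
= 12/361 * 7/11 = 84/3971

84/3971


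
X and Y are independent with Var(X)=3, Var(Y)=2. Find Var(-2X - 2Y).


Independence => Cov(X,Y)=0
Var(-2X - 2Y) = (-2)^2*Var(X) + (-2)^2*Var(Y)
= 4*3 + 4*2 = 20

20


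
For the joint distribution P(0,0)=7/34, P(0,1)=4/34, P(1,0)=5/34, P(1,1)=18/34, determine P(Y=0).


P(Y=0) = P(0,0)+P(1,0) = 7/34 + 5/34 = 12/34 = 6/17

6/17


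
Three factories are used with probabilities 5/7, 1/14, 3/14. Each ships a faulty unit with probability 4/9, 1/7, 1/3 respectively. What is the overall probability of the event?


P(A) = P(A|B1)P(B1) + P(A|B2)P(B2) + P(A|B3)P(B3)
= 4/9*5/7 + 1/7*1/14 + 1/3*3/14
= 20/63 + 1/98 + 1/14 = 176/441

176/441


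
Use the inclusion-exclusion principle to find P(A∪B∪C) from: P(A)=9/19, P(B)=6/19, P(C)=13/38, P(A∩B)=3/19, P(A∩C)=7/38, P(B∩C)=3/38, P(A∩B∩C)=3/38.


P(A∪B∪C) = P(A)+P(B)+P(C) - P(AB)-P(AC)-P(BC) + P(ABC)
= 9/19+6/19+13/38 - 3/19-7/38-3/38 + 3/38
= 15/19

15/19


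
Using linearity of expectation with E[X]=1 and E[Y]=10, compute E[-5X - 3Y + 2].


E[-5X - 3Y + 2] = -5*E[X] - 3*E[Y] + 2
= (-5)*(1) + (-3)*(10) + (2)
= -5 - 30 + 2 = -33

-33


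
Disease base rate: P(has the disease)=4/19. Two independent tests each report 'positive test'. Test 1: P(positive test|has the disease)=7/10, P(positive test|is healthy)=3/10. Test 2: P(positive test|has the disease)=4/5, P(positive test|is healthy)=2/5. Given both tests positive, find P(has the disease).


After test 1: P(+) = 7/10*4/19 + 3/10*15/19 = 73/190
P(B|+) = (14/95)/(73/190) = 28/73
After test 2 (use post1 as new prior): P(+) = 4/5*28/73 + 2/5*45/73 = 202/365
P(B|+,+) = (112/365)/(202/365) = 56/101

56/101


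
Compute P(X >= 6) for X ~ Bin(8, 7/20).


P(X>=6) = P(X=6) + P(X=7) + P(X=8)
= 139178767/6400000000 + 10706059/3200000000 + 5764801/25600000000
= 648128341/25600000000

648128341/25600000000


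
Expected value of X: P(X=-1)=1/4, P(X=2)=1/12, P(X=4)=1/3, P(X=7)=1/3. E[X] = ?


E[X] = sum(x * P(x))
= -1*1/4 + 2*1/12 + 4*1/3 + 7*1/3
= 43/12

43/12


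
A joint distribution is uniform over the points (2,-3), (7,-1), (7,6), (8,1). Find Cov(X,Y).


E[X]=6, E[Y]=3/4, E[XY]=37/4
Cov(X,Y) = E[XY] - E[X]E[Y] = 37/4 - 6*3/4 = 19/4

19/4


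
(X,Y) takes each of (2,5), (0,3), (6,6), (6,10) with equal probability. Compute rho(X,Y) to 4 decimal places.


Cov(X,Y) = 5.5000, Var(X) = 6.7500, Var(Y) = 6.5000
rho = Cov/(sqrt(VarX)*sqrt(VarY)) = 0.8303

0.8303


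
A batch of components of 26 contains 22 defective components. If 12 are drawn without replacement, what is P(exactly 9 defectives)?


P(X=9) = C(22,9)*C(4,3) / C(26,12)
= 497420*4 / 9657700
= 1989680/9657700 = 308/1495

308/1495


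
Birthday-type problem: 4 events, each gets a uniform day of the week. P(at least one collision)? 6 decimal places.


P(all different) = prod((7-i)/7 for i=0..3) = 0.349854
P(at least one match) = 1 - 0.349854 = 0.650146

0.650146


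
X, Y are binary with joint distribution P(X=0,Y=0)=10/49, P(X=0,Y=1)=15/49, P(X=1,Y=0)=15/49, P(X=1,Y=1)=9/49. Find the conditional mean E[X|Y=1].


P(Y=1) = 24/49
E[X|Y=1] = (0*15 + 1*9)/24 = 9/24 = 3/8

3/8


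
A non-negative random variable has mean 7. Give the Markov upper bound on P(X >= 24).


Markov: P(X >= a) <= E[X]/a
P(X >= 24) <= 7/24

7/24


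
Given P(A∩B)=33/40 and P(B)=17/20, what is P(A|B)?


P(A|B) = P(A∩B)/P(B) = (33/40)/(34/40) = 33/34

33/34


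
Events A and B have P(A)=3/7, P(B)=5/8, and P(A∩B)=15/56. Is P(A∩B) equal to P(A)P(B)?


P(A)*P(B) = 3/7*5/8 = 15/56
P(A∩B) = 15/56, which equals P(A)P(B), so independent

Yes, A and B are independent


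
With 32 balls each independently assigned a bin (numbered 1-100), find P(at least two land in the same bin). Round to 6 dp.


P(all different) = prod((100-i)/100 for i=0..31) = 0.003763
P(at least one match) = 1 - 0.003763 = 0.996237

0.996237


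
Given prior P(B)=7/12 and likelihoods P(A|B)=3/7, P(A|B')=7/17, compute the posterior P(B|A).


P(A) = P(A|B)P(B) + P(A|B')P(B') = 3/7*7/12 + 7/17*5/12 = 43/102
P(B|A) = P(A|B)P(B)/P(A) = (1/4)/(43/102) = 51/86

51/86


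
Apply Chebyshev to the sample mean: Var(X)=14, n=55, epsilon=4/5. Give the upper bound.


Var(Xbar) = Var(X)/n = 14/55
Chebyshev: P(|Xbar-mu| >= 4/5) <= Var(Xbar)/(4/5)^2 = (14/55)/(16/25) = 35/88

35/88


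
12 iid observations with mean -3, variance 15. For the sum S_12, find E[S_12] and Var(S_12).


E[S_n] = n*mu = 12*-3 = -36
Var(S_n) = n*sigma^2 = 12*15 = 180

E[S_12]=-36, Var(S_12)=180


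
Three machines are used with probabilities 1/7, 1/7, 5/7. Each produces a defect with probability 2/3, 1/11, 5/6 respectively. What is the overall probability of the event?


P(A) = P(A|B1)P(B1) + P(A|B2)P(B2) + P(A|B3)P(B3)
= 2/3*1/7 + 1/11*1/7 + 5/6*5/7
= 2/21 + 1/77 + 25/42 = 325/462

325/462


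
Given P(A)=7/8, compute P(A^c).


P(A') = 1 - P(A) = 1 - 7/8 = 1/8

1/8


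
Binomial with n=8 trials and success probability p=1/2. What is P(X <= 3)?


P(X<=3) = P(X=0) + P(X=1) + P(X=2) + P(X=3)
= 1/256 + 1/32 + 7/64 + 7/32
= 93/256

93/256


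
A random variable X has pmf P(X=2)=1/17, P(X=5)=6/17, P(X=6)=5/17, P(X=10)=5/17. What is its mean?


E[X] = sum(x * P(x))
= 2*1/17 + 5*6/17 + 6*5/17 + 10*5/17
= 112/17

112/17


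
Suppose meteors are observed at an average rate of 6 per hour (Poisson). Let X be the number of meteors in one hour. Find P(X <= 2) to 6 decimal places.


P(X<=2) = e^(-6)*6^0/0! + e^(-6)*6^1/1! + e^(-6)*6^2/2!
≈ 0.0024787522 + 0.0148725131 + 0.0446175392
= 0.0619688045
≈ 0.061969

0.061969


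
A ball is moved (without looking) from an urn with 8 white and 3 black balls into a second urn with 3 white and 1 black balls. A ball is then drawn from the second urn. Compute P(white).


P(transfer white) = 8/11; P(transfer black) = 3/11
If white transferred: Urn II has 4 white of 5, so P(white|white moved) = 4/5
If black transferred: Urn II has 3 white of 5, so P(white|black moved) = 3/5
By total probability: P(white) = 8/11*4/5 + 3/11*3/5 = 41/55

41/55


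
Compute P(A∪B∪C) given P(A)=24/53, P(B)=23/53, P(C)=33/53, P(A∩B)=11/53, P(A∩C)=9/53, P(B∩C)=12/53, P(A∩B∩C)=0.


P(A∪B∪C) = P(A)+P(B)+P(C) - P(AB)-P(AC)-P(BC) + P(ABC)
= 24/53+23/53+33/53 - 11/53-9/53-12/53 + 0
= 48/53

48/53


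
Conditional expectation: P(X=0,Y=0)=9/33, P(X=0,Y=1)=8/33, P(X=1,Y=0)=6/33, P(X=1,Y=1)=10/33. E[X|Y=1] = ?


P(Y=1) = 18/33
E[X|Y=1] = (0*8 + 1*10)/18 = 10/18 = 5/9

5/9


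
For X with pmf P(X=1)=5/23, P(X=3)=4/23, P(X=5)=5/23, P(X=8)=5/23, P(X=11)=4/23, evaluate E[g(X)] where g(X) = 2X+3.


E[2X+3] = sum(g(x)*P(x))
= 5*5/23 + 9*4/23 + 13*5/23 + 19*5/23 + 25*4/23
= 321/23

321/23


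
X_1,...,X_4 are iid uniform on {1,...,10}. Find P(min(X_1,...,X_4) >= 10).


P(min >= 10) = P(all X_i >= 10) = (P(X_1 >= 10))^4
= (1/10)^4 = 1/10000

1/10000


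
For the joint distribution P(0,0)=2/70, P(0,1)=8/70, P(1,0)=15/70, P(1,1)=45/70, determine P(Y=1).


P(Y=1) = P(0,1)+P(1,1) = 8/70 + 45/70 = 53/70

53/70


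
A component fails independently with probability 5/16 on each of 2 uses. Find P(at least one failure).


P(at least one) = 1 - P(none)
P(none) = (1 - 5/16)^2 = (11/16)^2 = 121/256
P(at least one) = 1 - 121/256 = 135/256

135/256


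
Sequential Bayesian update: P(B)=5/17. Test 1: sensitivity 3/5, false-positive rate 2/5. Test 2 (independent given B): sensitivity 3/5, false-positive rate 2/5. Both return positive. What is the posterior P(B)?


After test 1: P(+) = 3/5*5/17 + 2/5*12/17 = 39/85
P(B|+) = (3/17)/(39/85) = 5/13
After test 2 (use post1 as new prior): P(+) = 3/5*5/13 + 2/5*8/13 = 31/65
P(B|+,+) = (3/13)/(31/65) = 15/31

15/31


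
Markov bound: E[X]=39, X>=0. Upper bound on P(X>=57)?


Markov: P(X >= a) <= E[X]/a
P(X >= 57) <= 39/57 = 13/19

13/19


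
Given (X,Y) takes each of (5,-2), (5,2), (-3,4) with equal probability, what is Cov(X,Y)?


E[X]=7/3, E[Y]=4/3, E[XY]=-4
Cov(X,Y) = E[XY] - E[X]E[Y] = -4 - 7/3*4/3 = -64/9

-64/9


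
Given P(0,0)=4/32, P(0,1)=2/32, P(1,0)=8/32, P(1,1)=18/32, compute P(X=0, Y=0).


Read from table: P(X=0, Y=0) = 4/32 = 1/8

1/8


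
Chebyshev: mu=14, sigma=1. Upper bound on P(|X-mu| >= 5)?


k = 5/1 = 5
Chebyshev: P(|X-mu| >= k*sigma) <= 1/k^2 = 1/5^2 = 1/25

1/25


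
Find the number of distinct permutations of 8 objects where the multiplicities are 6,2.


8! = 40320
Denominator: 6!=720 * 2!=2
Coefficient = 40320 / 1440 = 28

28


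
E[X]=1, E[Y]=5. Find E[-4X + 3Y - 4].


E[-4X + 3Y - 4] = -4*E[X] + 3*E[Y] - 4
= (-4)*(1) + (3)*(5) + (-4)
= -4 + 15 - 4 = 7

7


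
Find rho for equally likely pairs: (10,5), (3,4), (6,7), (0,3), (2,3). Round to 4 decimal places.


Cov(X,Y) = 3.5200, Var(X) = 12.1600, Var(Y) = 2.2400
rho = Cov/(sqrt(VarX)*sqrt(VarY)) = 0.6745

0.6745


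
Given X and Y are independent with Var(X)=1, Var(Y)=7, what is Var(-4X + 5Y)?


Independence => Cov(X,Y)=0
Var(-4X + 5Y) = (-4)^2*Var(X) + 5^2*Var(Y)
= 16*1 + 25*7 = 191

191


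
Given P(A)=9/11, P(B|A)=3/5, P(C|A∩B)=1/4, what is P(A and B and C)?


P(A∩B∩C) = P(A) * P(B|A) * P(C|A∩B)
= 9/11 * 3/5 * 1/4
= 27/55 * 1/4 = 27/220

27/220


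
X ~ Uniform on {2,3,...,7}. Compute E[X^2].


E[X^2] = (1/6) * sum(x^2 for x=2..7)
= 139/6

139/6


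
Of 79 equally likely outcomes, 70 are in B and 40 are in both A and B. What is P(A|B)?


P(A|B) = P(A∩B)/P(B) = (40/79)/(70/79) = 40/70 = 4/7

4/7


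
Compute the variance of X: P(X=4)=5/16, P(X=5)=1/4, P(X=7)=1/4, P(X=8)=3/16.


E[X] = 23/4, E[X^2] = 71/2
Var(X) = E[X^2] - (E[X])^2 = 71/2 - (23/4)^2 = 39/16

39/16


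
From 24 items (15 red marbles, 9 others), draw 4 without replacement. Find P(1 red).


P(X=1) = C(15,1)*C(9,3) / C(24,4)
= 15*84 / 10626
= 1260/10626 = 30/253

30/253


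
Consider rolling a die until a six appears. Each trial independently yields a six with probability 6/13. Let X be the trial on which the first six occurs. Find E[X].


For geometric (trials until first success), E[X] = 1/p = 1/(6/13) = 13/6

13/6


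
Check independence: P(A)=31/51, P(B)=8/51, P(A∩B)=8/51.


P(A)*P(B) = 31/51*8/51 = 248/2601
P(A∩B) = 8/51 != 248/2601, so not independent

No, A and B are not independent


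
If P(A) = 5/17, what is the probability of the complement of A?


P(A') = 1 - P(A) = 1 - 5/17 = 12/17

12/17


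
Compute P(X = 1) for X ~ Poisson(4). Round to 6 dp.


P(X=1) = e^(-4) * 4^1 / 1!
≈ 0.01831563889 * 4 / 1
≈ 0.073263

0.073263


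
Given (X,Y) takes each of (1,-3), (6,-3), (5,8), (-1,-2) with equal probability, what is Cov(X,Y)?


E[X]=11/4, E[Y]=0, E[XY]=21/4
Cov(X,Y) = E[XY] - E[X]E[Y] = 21/4 - 11/4*0 = 21/4

21/4


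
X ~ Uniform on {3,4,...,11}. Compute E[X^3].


E[X^3] = (1/9) * sum(x^3 for x=3..11)
= 4347/9 = 483

483


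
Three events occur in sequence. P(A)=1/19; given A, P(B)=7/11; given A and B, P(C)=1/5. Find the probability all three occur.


P(A∩B∩C) = P(A) * P(B|A) * P(C|A∩B)
= 1/19 * 7/11 * 1/5
= 7/209 * 1/5 = 7/1045

7/1045


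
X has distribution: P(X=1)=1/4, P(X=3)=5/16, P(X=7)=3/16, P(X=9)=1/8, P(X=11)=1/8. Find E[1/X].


E[1/X] = sum(g(x)*P(x))
= 1*1/4 + 1/3*5/16 + 1/7*3/16 + 1/9*1/8 + 1/11*1/8
= 563/1386

563/1386


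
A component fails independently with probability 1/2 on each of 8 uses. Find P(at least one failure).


P(at least one) = 1 - P(none)
P(none) = (1 - 1/2)^8 = (1/2)^8 = 1/256
P(at least one) = 1 - 1/256 = 255/256

255/256


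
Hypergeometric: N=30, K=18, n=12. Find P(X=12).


P(X=12) = C(18,12)*C(12,0) / C(30,12)
= 18564*1 / 86493225
= 18564/86493225 = 68/316825

68/316825


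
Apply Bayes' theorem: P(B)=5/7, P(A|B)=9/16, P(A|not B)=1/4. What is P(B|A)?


P(A) = P(A|B)P(B) + P(A|B')P(B') = 9/16*5/7 + 1/4*2/7 = 53/112
P(B|A) = P(A|B)P(B)/P(A) = (45/112)/(53/112) = 45/53

45/53


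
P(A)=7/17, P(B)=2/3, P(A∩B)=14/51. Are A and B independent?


P(A)*P(B) = 7/17*2/3 = 14/51
P(A∩B) = 14/51, which equals P(A)P(B), so independent

Yes, A and B are independent


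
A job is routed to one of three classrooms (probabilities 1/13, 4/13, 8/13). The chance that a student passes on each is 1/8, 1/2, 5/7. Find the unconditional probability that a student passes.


P(A) = P(A|B1)P(B1) + P(A|B2)P(B2) + P(A|B3)P(B3)
= 1/8*1/13 + 1/2*4/13 + 5/7*8/13
= 1/104 + 2/13 + 40/91 = 439/728

439/728


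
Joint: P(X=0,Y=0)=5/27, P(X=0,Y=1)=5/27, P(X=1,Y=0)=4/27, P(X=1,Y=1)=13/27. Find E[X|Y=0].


P(Y=0) = 9/27
E[X|Y=0] = (0*5 + 1*4)/9 = 4/9

4/9


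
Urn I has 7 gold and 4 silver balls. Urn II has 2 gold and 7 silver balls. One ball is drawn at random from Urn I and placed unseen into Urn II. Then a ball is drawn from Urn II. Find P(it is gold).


P(transfer gold) = 7/11; P(transfer silver) = 4/11
If gold transferred: Urn II has 3 gold of 10, so P(gold|gold moved) = 3/10
If silver transferred: Urn II has 2 gold of 10, so P(gold|silver moved) = 1/5
By total probability: P(gold) = 7/11*3/10 + 4/11*1/5 = 29/110

29/110


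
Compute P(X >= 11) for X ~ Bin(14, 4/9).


P(X>=11) = P(X=11) + P(X=12) + P(X=13) + P(X=14)
= 190840832000/22876792454961 + 38168166400/22876792454961 + 4697620480/22876792454961 + 268435456/22876792454961
= 233975054336/22876792454961

233975054336/22876792454961


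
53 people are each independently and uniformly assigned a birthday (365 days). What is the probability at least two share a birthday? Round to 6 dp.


P(all different) = prod((365-i)/365 for i=0..52) = 0.018862
P(at least one match) = 1 - 0.018862 = 0.981138

0.981138


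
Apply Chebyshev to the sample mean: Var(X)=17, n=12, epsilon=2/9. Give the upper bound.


Var(Xbar) = Var(X)/n = 17/12
Chebyshev: P(|Xbar-mu| >= 2/9) <= Var(Xbar)/(2/9)^2 = (17/12)/(4/81) = 459/16
Bound exceeds 1, so trivial bound: 1

1


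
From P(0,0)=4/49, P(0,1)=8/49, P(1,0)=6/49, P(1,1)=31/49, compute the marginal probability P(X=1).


P(X=1) = P(1,0)+P(1,1) = 6/49 + 31/49 = 37/49

37/49


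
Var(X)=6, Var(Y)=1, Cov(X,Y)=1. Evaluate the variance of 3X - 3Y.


Var(3X - 3Y) = 3^2*Var(X) + (-3)^2*Var(Y) + 2*3*(-3)*Cov(X,Y)
= 9*6 + 9*1 - 18*1
= 54 + 9 - 18 = 45

45


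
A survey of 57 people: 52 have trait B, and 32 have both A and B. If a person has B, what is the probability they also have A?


P(A|B) = P(A∩B)/P(B) = (32/57)/(52/57) = 32/52 = 8/13

8/13


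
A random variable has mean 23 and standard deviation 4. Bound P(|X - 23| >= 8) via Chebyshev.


k = 8/4 = 2
Chebyshev: P(|X-mu| >= k*sigma) <= 1/k^2 = 1/2^2 = 1/4

1/4


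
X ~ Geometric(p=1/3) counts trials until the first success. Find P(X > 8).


P(X > 8) = P(first 8 trials all fail) = (1-p)^8 = (2/3)^8 = 256/6561

256/6561


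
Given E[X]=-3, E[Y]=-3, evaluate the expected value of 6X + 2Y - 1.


E[6X + 2Y - 1] = 6*E[X] + 2*E[Y] - 1
= (6)*(-3) + (2)*(-3) + (-1)
= -18 - 6 - 1 = -25

-25


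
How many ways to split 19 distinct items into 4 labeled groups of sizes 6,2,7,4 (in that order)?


19! = 121645100408832000
Denominator: 6!=720 * 2!=2 * 7!=5040 * 4!=24
Coefficient = 121645100408832000 / 174182400 = 698377680

698377680


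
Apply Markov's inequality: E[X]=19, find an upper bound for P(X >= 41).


Markov: P(X >= a) <= E[X]/a
P(X >= 41) <= 19/41

19/41


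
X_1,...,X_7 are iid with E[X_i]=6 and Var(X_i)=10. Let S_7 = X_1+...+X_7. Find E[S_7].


E[S_n] = n*E[X_1] = 7*6 = 42

42


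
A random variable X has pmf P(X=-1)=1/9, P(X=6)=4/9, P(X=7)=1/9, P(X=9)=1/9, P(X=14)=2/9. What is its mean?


E[X] = sum(x * P(x))
= -1*1/9 + 6*4/9 + 7*1/9 + 9*1/9 + 14*2/9
= 67/9

67/9


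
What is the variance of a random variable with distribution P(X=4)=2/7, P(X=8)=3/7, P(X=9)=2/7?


E[X] = 50/7, E[X^2] = 386/7
Var(X) = E[X^2] - (E[X])^2 = 386/7 - (50/7)^2 = 202/49

202/49


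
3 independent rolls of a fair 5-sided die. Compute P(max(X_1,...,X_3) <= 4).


P(max <= 4) = P(all X_i <= 4) = (P(X_1 <= 4))^3
= (4/5)^3 = 64/125

64/125


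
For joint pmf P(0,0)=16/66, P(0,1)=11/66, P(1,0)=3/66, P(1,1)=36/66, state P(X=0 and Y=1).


Read from table: P(X=0, Y=1) = 11/66 = 1/6

1/6


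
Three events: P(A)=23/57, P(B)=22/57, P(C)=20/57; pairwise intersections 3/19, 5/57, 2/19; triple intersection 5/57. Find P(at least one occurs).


P(A∪B∪C) = P(A)+P(B)+P(C) - P(AB)-P(AC)-P(BC) + P(ABC)
= 23/57+22/57+20/57 - 3/19-5/57-2/19 + 5/57
= 50/57

50/57


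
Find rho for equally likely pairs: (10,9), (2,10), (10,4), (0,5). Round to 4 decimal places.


Cov(X,Y) = -1.0000, Var(X) = 20.7500, Var(Y) = 6.5000
rho = Cov/(sqrt(VarX)*sqrt(VarY)) = -0.0861

-0.0861


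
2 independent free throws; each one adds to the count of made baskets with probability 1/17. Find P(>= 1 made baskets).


P(at least one) = 1 - P(none)
P(none) = (1 - 1/17)^2 = (16/17)^2 = 256/289
P(at least one) = 1 - 256/289 = 33/289

33/289


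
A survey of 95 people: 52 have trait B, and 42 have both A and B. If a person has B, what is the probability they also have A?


P(A|B) = P(A∩B)/P(B) = (42/95)/(52/95) = 42/52 = 21/26

21/26


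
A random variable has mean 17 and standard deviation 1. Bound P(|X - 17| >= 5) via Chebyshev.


k = 5/1 = 5
Chebyshev: P(|X-mu| >= k*sigma) <= 1/k^2 = 1/5^2 = 1/25

1/25


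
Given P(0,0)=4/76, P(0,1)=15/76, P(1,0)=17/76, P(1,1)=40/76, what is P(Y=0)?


P(Y=0) = P(0,0)+P(1,0) = 4/76 + 17/76 = 21/76

21/76


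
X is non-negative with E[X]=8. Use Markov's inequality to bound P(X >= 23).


Markov: P(X >= a) <= E[X]/a
P(X >= 23) <= 8/23

8/23


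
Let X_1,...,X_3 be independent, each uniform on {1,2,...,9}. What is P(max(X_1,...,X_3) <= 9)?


P(max <= 9) = P(all X_i <= 9) = (P(X_1 <= 9))^3
= (9/9)^3 = 1^3 = 1

1


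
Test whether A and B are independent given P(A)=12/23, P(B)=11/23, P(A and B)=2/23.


P(A)*P(B) = 12/23*11/23 = 132/529
P(A∩B) = 2/23 != 132/529, so not independent

No, A and B are not independent


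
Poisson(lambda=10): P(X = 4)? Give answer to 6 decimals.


P(X=4) = e^(-10) * 10^4 / 4!
≈ 0.00004539992976 * 10000 / 24
≈ 0.018917

0.018917


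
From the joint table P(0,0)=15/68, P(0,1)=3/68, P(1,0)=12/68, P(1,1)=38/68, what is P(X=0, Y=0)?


Read from table: P(X=0, Y=0) = 15/68

15/68


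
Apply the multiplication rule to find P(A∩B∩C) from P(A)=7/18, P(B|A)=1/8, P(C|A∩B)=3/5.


P(A∩B∩C) = P(A) * P(B|A) * P(C|A∩B)
= 7/18 * 1/8 * 3/5
= 7/144 * 3/5 = 7/240

7/240


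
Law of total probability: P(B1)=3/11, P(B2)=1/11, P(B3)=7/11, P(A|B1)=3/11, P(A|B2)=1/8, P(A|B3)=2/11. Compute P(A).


P(A) = P(A|B1)P(B1) + P(A|B2)P(B2) + P(A|B3)P(B3)
= 3/11*3/11 + 1/8*1/11 + 2/11*7/11
= 9/121 + 1/88 + 14/121 = 195/968

195/968


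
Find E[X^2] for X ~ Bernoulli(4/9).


For Bernoulli: X in {0,1}
E[X^2] = 0^2*(1-4/9) + 1^2*4/9 = 4/9

4/9


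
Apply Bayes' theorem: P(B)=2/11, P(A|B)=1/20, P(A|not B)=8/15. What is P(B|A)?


P(A) = P(A|B)P(B) + P(A|B')P(B') = 1/20*2/11 + 8/15*9/11 = 49/110
P(B|A) = P(A|B)P(B)/P(A) = (1/110)/(49/110) = 1/49

1/49


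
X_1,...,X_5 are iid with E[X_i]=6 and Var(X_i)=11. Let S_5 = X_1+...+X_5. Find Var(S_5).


By independence, Var(S_n) = n*Var(X_1) = 5*11 = 55

55


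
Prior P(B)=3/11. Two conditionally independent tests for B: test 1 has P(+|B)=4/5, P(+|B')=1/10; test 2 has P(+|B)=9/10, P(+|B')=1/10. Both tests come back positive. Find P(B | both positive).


After test 1: P(+) = 4/5*3/11 + 1/10*8/11 = 16/55
P(B|+) = (12/55)/(16/55) = 3/4
After test 2 (use post1 as new prior): P(+) = 9/10*3/4 + 1/10*1/4 = 7/10
P(B|+,+) = (27/40)/(7/10) = 27/28

27/28


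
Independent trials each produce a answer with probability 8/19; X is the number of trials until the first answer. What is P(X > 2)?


P(X > 2) = P(first 2 trials all fail) = (1-p)^2 = (11/19)^2 = 121/361

121/361


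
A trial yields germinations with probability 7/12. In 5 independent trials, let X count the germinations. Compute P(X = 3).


P(X=3) = C(5,3) * p^3 * (1-p)^2
= 10 * 343/1728 * 25/144
= 42875/124416

42875/124416


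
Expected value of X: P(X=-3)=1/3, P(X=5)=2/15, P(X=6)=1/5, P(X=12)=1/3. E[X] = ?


E[X] = sum(x * P(x))
= -3*1/3 + 5*2/15 + 6*1/5 + 12*1/3
= 73/15

73/15


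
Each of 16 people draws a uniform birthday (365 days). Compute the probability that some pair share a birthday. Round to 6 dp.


P(all different) = prod((365-i)/365 for i=0..15) = 0.716396
P(at least one match) = 1 - 0.716396 = 0.283604

0.283604


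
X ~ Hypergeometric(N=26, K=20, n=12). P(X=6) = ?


P(X=6) = C(20,6)*C(6,6) / C(26,12)
= 38760*1 / 9657700
= 38760/9657700 = 6/1495

6/1495


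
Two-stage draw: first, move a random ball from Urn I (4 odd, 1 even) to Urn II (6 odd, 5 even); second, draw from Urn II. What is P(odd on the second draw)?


P(transfer odd) = 4/5; P(transfer even) = 1/5
If odd transferred: Urn II has 7 odd of 12, so P(odd|odd moved) = 7/12
If even transferred: Urn II has 6 odd of 12, so P(odd|even moved) = 1/2
By total probability: P(odd) = 4/5*7/12 + 1/5*1/2 = 17/30

17/30


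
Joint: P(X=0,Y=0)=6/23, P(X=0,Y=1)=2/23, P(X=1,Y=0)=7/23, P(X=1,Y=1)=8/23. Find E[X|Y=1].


P(Y=1) = 10/23
E[X|Y=1] = (0*2 + 1*8)/10 = 8/10 = 4/5

4/5


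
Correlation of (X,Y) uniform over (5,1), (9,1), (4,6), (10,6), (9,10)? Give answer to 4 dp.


Cov(X,Y) = 2.0800, Var(X) = 5.8400, Var(Y) = 11.7600
rho = Cov/(sqrt(VarX)*sqrt(VarY)) = 0.2510

0.2510


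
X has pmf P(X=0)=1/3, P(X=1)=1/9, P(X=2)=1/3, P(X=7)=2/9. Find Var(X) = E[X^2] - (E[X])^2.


E[X] = 7/3, E[X^2] = 37/3
Var(X) = E[X^2] - (E[X])^2 = 37/3 - (7/3)^2 = 62/9

62/9


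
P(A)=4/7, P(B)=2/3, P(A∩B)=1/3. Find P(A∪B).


P(A∪B) = P(A) + P(B) - P(A∩B)
= 4/7 + 2/3 - 1/3 = 19/21

19/21


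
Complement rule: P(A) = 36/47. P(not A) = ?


P(A') = 1 - P(A) = 1 - 36/47 = 11/47

11/47


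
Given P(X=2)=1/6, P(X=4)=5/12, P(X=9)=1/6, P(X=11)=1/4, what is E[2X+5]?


E[2X+5] = sum(g(x)*P(x))
= 9*1/6 + 13*5/12 + 23*1/6 + 27*1/4
= 35/2

35/2


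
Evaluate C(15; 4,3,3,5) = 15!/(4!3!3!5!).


15! = 1307674368000
Denominator: 4!=24 * 3!=6 * 3!=6 * 5!=120
Coefficient = 1307674368000 / 103680 = 12612600

12612600


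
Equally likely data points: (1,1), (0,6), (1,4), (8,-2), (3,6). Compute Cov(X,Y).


E[X]=13/5, E[Y]=3, E[XY]=7/5
Cov(X,Y) = E[XY] - E[X]E[Y] = 7/5 - 13/5*3 = -32/5

-32/5


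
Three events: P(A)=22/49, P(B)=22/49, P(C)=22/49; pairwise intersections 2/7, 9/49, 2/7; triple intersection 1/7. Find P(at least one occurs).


P(A∪B∪C) = P(A)+P(B)+P(C) - P(AB)-P(AC)-P(BC) + P(ABC)
= 22/49+22/49+22/49 - 2/7-9/49-2/7 + 1/7
= 36/49

36/49


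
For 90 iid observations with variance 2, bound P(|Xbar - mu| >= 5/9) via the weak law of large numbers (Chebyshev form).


Var(Xbar) = Var(X)/n = 2/90
Chebyshev: P(|Xbar-mu| >= 5/9) <= Var(Xbar)/(5/9)^2 = (1/45)/(25/81) = 9/125

9/125


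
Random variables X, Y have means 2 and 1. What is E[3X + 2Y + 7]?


E[3X + 2Y + 7] = 3*E[X] + 2*E[Y] + 7
= (3)*(2) + (2)*(1) + (7)
= 6 + 2 + 7 = 15

15


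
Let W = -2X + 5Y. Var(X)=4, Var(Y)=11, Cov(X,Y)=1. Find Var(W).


Var(-2X + 5Y) = (-2)^2*Var(X) + 5^2*Var(Y) + 2*(-2)*5*Cov(X,Y)
= 4*4 + 25*11 - 20*1
= 16 + 275 - 20 = 271

271


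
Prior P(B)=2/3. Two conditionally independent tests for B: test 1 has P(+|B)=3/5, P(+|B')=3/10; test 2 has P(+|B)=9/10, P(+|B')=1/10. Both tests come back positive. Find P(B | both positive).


After test 1: P(+) = 3/5*2/3 + 3/10*1/3 = 1/2
P(B|+) = (2/5)/(1/2) = 4/5
After test 2 (use post1 as new prior): P(+) = 9/10*4/5 + 1/10*1/5 = 37/50
P(B|+,+) = (18/25)/(37/50) = 36/37

36/37


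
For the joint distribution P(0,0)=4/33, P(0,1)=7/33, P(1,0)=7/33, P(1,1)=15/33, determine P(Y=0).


P(Y=0) = P(0,0)+P(1,0) = 4/33 + 7/33 = 11/33 = 1/3

1/3


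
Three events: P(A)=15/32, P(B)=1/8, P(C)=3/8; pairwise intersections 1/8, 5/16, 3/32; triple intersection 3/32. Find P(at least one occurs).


P(A∪B∪C) = P(A)+P(B)+P(C) - P(AB)-P(AC)-P(BC) + P(ABC)
= 15/32+1/8+3/8 - 1/8-5/16-3/32 + 3/32
= 17/32

17/32


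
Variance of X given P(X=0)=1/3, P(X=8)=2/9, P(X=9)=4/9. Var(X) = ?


E[X] = 52/9, E[X^2] = 452/9
Var(X) = E[X^2] - (E[X])^2 = 452/9 - (52/9)^2 = 1364/81

1364/81


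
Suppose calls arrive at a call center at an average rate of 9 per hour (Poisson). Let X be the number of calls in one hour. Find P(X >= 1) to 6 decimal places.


P(X>=1) = 1 - P(X<=0) = 1 - (e^(-9)*9^0/0!)
≈ 1 - 0.0001234098 = 0.9998765902
≈ 0.999877

0.999877


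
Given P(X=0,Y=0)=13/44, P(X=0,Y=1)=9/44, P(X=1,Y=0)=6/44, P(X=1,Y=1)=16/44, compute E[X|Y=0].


P(Y=0) = 19/44
E[X|Y=0] = (0*13 + 1*6)/19 = 6/19

6/19


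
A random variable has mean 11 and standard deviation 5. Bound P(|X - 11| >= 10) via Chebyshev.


k = 10/5 = 2
Chebyshev: P(|X-mu| >= k*sigma) <= 1/k^2 = 1/2^2 = 1/4

1/4


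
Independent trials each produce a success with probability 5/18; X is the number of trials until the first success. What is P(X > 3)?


P(X > 3) = P(first 3 trials all fail) = (1-p)^3 = (13/18)^3 = 2197/5832

2197/5832


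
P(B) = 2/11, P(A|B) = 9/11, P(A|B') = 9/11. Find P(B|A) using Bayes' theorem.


P(A) = P(A|B)P(B) + P(A|B')P(B') = 9/11*2/11 + 9/11*9/11 = 9/11
P(B|A) = P(A|B)P(B)/P(A) = (18/121)/(9/11) = 2/11

2/11


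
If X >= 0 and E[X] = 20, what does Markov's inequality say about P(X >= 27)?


Markov: P(X >= a) <= E[X]/a
P(X >= 27) <= 20/27

20/27


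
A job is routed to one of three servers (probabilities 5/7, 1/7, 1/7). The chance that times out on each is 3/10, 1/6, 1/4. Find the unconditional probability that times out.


P(A) = P(A|B1)P(B1) + P(A|B2)P(B2) + P(A|B3)P(B3)
= 3/10*5/7 + 1/6*1/7 + 1/4*1/7
= 3/14 + 1/42 + 1/28 = 23/84

23/84


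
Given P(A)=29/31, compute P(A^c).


P(A') = 1 - P(A) = 1 - 29/31 = 2/31

2/31


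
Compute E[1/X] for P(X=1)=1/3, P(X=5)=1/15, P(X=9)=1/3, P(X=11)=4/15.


E[1/X] = sum(g(x)*P(x))
= 1*1/3 + 1/5*1/15 + 1/9*1/3 + 1/11*4/15
= 3029/7425

3029/7425


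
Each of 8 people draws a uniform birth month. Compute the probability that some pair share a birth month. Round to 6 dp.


P(all different) = prod((12-i)/12 for i=0..7) = 0.046417
P(at least one match) = 1 - 0.046417 = 0.953583

0.953583


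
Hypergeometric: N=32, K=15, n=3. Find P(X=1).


P(X=1) = C(15,1)*C(17,2) / C(32,3)
= 15*136 / 4960
= 2040/4960 = 51/124

51/124


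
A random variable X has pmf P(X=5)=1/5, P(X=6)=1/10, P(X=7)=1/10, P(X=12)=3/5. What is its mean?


E[X] = sum(x * P(x))
= 5*1/5 + 6*1/10 + 7*1/10 + 12*3/5
= 19/2

19/2


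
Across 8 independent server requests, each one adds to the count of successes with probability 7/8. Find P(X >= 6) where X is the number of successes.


P(X>=6) = P(X=6) + P(X=7) + P(X=8)
= 823543/4194304 + 823543/2097152 + 5764801/16777216
= 15647317/16777216

15647317/16777216


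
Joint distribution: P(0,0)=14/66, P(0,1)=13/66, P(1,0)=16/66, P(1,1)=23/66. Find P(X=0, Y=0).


Read from table: P(X=0, Y=0) = 14/66 = 7/33

7/33


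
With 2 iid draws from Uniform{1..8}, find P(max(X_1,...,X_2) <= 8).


P(max <= 8) = P(all X_i <= 8) = (P(X_1 <= 8))^2
= (8/8)^2 = 1^2 = 1

1


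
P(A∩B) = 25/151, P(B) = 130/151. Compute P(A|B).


P(A|B) = P(A∩B)/P(B) = (25/151)/(130/151) = 25/130 = 5/26

5/26


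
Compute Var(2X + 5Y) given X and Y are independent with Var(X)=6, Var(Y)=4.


Independence => Cov(X,Y)=0
Var(2X + 5Y) = 2^2*Var(X) + 5^2*Var(Y)
= 4*6 + 25*4 = 124

124


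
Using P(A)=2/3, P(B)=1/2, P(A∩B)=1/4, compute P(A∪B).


P(A∪B) = P(A) + P(B) - P(A∩B)
= 2/3 + 1/2 - 1/4 = 11/12

11/12


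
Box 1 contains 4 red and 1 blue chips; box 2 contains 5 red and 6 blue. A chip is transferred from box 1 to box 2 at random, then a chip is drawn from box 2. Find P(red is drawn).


P(transfer red) = 4/5; P(transfer blue) = 1/5
If red transferred: Urn II has 6 red of 12, so P(red|red moved) = 1/2
If blue transferred: Urn II has 5 red of 12, so P(red|blue moved) = 5/12
By total probability: P(red) = 4/5*1/2 + 1/5*5/12 = 29/60

29/60


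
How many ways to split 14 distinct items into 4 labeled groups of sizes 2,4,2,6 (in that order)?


14! = 87178291200
Denominator: 2!=2 * 4!=24 * 2!=2 * 6!=720
Coefficient = 87178291200 / 69120 = 1261260

1261260


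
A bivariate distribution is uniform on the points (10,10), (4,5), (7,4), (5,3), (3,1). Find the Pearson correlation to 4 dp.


Cov(X,Y) = 6.5200, Var(X) = 6.1600, Var(Y) = 9.0400
rho = Cov/(sqrt(VarX)*sqrt(VarY)) = 0.8737

0.8737


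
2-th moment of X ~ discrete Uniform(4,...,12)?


E[X^2] = (1/9) * sum(x^2 for x=4..12)
= 636/9 = 212/3

212/3


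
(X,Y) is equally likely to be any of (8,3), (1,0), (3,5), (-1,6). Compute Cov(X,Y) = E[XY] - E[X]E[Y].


E[X]=11/4, E[Y]=7/2, E[XY]=33/4
Cov(X,Y) = E[XY] - E[X]E[Y] = 33/4 - 11/4*7/2 = -11/8

-11/8


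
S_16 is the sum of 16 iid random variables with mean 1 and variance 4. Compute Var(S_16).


By independence, Var(S_n) = n*Var(X_1) = 16*4 = 64

64


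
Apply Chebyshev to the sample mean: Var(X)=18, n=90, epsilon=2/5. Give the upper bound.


Var(Xbar) = Var(X)/n = 18/90
Chebyshev: P(|Xbar-mu| >= 2/5) <= Var(Xbar)/(2/5)^2 = (1/5)/(4/25) = 5/4
Bound exceeds 1, so trivial bound: 1

1


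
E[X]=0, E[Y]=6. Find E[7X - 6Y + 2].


E[7X - 6Y + 2] = 7*E[X] - 6*E[Y] + 2
= (7)*(0) + (-6)*(6) + (2)
= 0 - 36 + 2 = -34

-34


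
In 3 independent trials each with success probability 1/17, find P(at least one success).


P(at least one) = 1 - P(none)
P(none) = (1 - 1/17)^3 = (16/17)^3 = 4096/4913
P(at least one) = 1 - 4096/4913 = 817/4913

817/4913


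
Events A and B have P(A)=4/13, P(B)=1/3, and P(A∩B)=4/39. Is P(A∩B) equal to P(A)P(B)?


P(A)*P(B) = 4/13*1/3 = 4/39
P(A∩B) = 4/39, which equals P(A)P(B), so independent

Yes, A and B are independent


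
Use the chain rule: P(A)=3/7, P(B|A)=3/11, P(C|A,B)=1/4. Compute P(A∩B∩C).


P(A∩B∩C) = P(A) * P(B|A) * P(C|A∩B)
= 3/7 * 3/11 * 1/4
= 9/77 * 1/4 = 9/308

9/308


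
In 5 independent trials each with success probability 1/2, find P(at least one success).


P(at least one) = 1 - P(none)
P(none) = (1 - 1/2)^5 = (1/2)^5 = 1/32
P(at least one) = 1 - 1/32 = 31/32

31/32


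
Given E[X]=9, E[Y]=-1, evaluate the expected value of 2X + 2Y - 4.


E[2X + 2Y - 4] = 2*E[X] + 2*E[Y] - 4
= (2)*(9) + (2)*(-1) + (-4)
= 18 - 2 - 4 = 12

12


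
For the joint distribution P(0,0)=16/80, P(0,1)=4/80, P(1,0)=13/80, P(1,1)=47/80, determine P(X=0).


P(X=0) = P(0,0)+P(0,1) = 16/80 + 4/80 = 20/80 = 1/4

1/4


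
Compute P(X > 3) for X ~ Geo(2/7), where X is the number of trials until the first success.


P(X > 3) = P(first 3 trials all fail) = (1-p)^3 = (5/7)^3 = 125/343

125/343


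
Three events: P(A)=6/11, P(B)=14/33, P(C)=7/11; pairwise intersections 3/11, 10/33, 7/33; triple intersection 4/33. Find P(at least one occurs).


P(A∪B∪C) = P(A)+P(B)+P(C) - P(AB)-P(AC)-P(BC) + P(ABC)
= 6/11+14/33+7/11 - 3/11-10/33-7/33 + 4/33
= 31/33

31/33


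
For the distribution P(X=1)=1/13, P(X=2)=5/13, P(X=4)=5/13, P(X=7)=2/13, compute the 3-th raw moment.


E[X^3] = sum(x^3 * P(x))
= 1*1/13 + 8*5/13 + 64*5/13 + 343*2/13
= 1047/13

1047/13


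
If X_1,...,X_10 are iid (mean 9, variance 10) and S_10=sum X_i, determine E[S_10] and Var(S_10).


E[S_n] = n*mu = 10*9 = 90
Var(S_n) = n*sigma^2 = 10*10 = 100

E[S_10]=90, Var(S_10)=100


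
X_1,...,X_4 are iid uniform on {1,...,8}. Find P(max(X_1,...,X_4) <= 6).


P(max <= 6) = P(all X_i <= 6) = (P(X_1 <= 6))^4
= (6/8)^4 = (3/4)^4 = 81/256

81/256


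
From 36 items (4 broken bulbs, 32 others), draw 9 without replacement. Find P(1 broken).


P(X=1) = C(4,1)*C(32,8) / C(36,9)
= 4*10518300 / 94143280
= 42073200/94143280 = 585/1309

585/1309


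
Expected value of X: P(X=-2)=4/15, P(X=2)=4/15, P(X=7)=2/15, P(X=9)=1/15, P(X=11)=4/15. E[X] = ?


E[X] = sum(x * P(x))
= -2*4/15 + 2*4/15 + 7*2/15 + 9*1/15 + 11*4/15
= 67/15

67/15


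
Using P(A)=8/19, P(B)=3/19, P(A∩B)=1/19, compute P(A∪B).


P(A∪B) = P(A) + P(B) - P(A∩B)
= 8/19 + 3/19 - 1/19 = 10/19

10/19


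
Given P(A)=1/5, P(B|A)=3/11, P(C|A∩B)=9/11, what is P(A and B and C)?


P(A∩B∩C) = P(A) * P(B|A) * P(C|A∩B)
= 1/5 * 3/11 * 9/11
= 3/55 * 9/11 = 27/605

27/605


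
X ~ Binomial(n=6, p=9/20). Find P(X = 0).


P(X=0) = C(6,0) * p^0 * (1-p)^6
= 1 * 1 * 1771561/64000000
= 1771561/64000000

1771561/64000000


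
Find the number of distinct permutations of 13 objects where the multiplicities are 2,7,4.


13! = 6227020800
Denominator: 2!=2 * 7!=5040 * 4!=24
Coefficient = 6227020800 / 241920 = 25740

25740


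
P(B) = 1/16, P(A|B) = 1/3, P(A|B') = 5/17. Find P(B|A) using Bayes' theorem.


P(A) = P(A|B)P(B) + P(A|B')P(B') = 1/3*1/16 + 5/17*15/16 = 121/408
P(B|A) = P(A|B)P(B)/P(A) = (1/48)/(121/408) = 17/242

17/242


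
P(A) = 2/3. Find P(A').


P(A') = 1 - P(A) = 1 - 2/3 = 1/3

1/3


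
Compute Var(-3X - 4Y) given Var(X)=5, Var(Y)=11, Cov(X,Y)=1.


Var(-3X - 4Y) = (-3)^2*Var(X) + (-4)^2*Var(Y) + 2*(-3)*(-4)*Cov(X,Y)
= 9*5 + 16*11 + 24*1
= 45 + 176 + 24 = 245

245


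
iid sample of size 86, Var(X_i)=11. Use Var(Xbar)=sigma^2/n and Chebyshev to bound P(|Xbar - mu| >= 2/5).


Var(Xbar) = Var(X)/n = 11/86
Chebyshev: P(|Xbar-mu| >= 2/5) <= Var(Xbar)/(2/5)^2 = (11/86)/(4/25) = 275/344

275/344


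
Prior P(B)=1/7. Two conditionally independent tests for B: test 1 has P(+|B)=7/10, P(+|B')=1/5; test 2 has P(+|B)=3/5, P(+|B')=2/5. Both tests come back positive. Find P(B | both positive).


After test 1: P(+) = 7/10*1/7 + 1/5*6/7 = 19/70
P(B|+) = (1/10)/(19/70) = 7/19
After test 2 (use post1 as new prior): P(+) = 3/5*7/19 + 2/5*12/19 = 9/19
P(B|+,+) = (21/95)/(9/19) = 7/15

7/15


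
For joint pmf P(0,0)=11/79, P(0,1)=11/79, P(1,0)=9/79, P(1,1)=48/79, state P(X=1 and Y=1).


Read from table: P(X=1, Y=1) = 48/79

48/79


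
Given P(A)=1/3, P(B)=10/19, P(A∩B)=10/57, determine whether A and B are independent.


P(A)*P(B) = 1/3*10/19 = 10/57
P(A∩B) = 10/57, which equals P(A)P(B), so independent

Yes, A and B are independent


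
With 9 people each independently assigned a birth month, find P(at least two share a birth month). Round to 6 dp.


P(all different) = prod((12-i)/12 for i=0..8) = 0.015472
P(at least one match) = 1 - 0.015472 = 0.984528

0.984528


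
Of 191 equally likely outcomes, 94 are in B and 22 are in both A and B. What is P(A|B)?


P(A|B) = P(A∩B)/P(B) = (22/191)/(94/191) = 22/94 = 11/47

11/47


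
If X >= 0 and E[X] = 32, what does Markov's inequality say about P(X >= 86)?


Markov: P(X >= a) <= E[X]/a
P(X >= 86) <= 32/86 = 16/43

16/43


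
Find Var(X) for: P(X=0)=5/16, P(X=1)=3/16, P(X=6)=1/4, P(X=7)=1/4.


E[X] = 55/16, E[X^2] = 343/16
Var(X) = E[X^2] - (E[X])^2 = 343/16 - (55/16)^2 = 2463/256

2463/256


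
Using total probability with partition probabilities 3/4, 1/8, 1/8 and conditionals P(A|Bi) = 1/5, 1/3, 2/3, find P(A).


P(A) = P(A|B1)P(B1) + P(A|B2)P(B2) + P(A|B3)P(B3)
= 1/5*3/4 + 1/3*1/8 + 2/3*1/8
= 3/20 + 1/24 + 1/12 = 11/40

11/40


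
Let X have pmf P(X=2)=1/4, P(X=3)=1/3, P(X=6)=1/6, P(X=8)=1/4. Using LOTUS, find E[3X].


E[3X] = sum(g(x)*P(x))
= 6*1/4 + 9*1/3 + 18*1/6 + 24*1/4
= 27/2

27/2


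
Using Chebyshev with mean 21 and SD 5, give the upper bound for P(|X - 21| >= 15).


k = 15/5 = 3
Chebyshev: P(|X-mu| >= k*sigma) <= 1/k^2 = 1/3^2 = 1/9

1/9
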